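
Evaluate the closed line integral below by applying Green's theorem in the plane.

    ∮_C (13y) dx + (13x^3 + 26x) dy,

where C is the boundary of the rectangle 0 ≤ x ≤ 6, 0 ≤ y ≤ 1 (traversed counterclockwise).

Green's theorem converts the closed line integral into a double integral over the enclosed region D:

    ∮_C P dx + Q dy = ∬_D (∂Q/∂x - ∂P/∂y) dA.

Here P = 13y, Q = 13x^3 + 26x, so

    ∂Q/∂x = 39x^2 + 26,    ∂P/∂y = 13,
    ∂Q/∂x - ∂P/∂y = 39x^2 + 13.

D is the region 0 ≤ x ≤ 6, 0 ≤ y ≤ 1. Evaluating the double integral:

    ∬_D (39x^2 + 13) dA = ∫_0^{6} ∫_0^{1} (39x^2 + 13) dy dx.

Inner (y from 0 to 1): 39x^2 + 13.
Outer (x from 0 to 6): 2886.

Therefore ∮_C P dx + Q dy = 2886.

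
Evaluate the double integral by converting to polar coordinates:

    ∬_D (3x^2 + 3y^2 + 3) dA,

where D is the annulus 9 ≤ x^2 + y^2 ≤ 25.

The region D is 3 ≤ r ≤ 5, 0 ≤ θ ≤ 2π in polar coordinates, where x = r cos(θ), y = r sin(θ), and dA = r dr dθ.

Under the substitution, the integrand becomes 3r^2 + 3, so

    ∬_D (3x^2 + 3y^2 + 3) dA = ∫_{0}^{2π} ∫_{3}^{5} (3r^2 + 3) · r dr dθ.

Inner integral (in r): ∫_{3}^{5} (3r^2 + 3) · r dr = 432.

Outer integral (in θ): ∫_{0}^{2π} (432) dθ = 864π.

Therefore ∬_D (3x^2 + 3y^2 + 3) dA = 864π.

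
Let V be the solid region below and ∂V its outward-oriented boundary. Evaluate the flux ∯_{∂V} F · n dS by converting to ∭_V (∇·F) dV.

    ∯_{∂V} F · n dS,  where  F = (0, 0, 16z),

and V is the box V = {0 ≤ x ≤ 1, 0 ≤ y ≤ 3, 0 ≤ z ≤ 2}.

By the divergence theorem,

    ∯_{∂V} F · n dS = ∭_V (∇ · F) dV.

Compute the divergence:
    ∇ · F = ∂F_x/∂x + ∂F_y/∂y + ∂F_z/∂z = 0 + 0 + 16 = 16.

V is a rectangular box, so dV = dx dy dz with 0 ≤ x ≤ 1, 0 ≤ y ≤ 3, 0 ≤ z ≤ 2.

Integrate (16) over V as an iterated integral:

    ∭_V (∇·F) dV = ∫_0^{1} ∫_0^{3} ∫_0^{2} (16) dz dy dx.

Inner (z from 0 to 2): 32.
Middle (y from 0 to 3): 96.
Outer (x from 0 to 1): 96.

Therefore ∯_{∂V} F · n dS = 96.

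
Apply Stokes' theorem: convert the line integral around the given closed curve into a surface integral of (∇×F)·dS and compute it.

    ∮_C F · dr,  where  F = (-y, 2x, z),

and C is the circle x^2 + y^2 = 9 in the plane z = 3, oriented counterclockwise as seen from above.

Let S be the flat disk x^2 + y^2 ≤ 9 in the plane z = 3, with upward unit normal n̂ = ẑ. By Stokes' theorem,

    ∮_C F · dr = ∬_S (∇ × F) · n̂ dS = ∬_D (curl F)_z dA,

where D is the disk x^2 + y^2 ≤ 9.

Compute the curl of F = (-y, 2x, z):
    (∇ × F)_x = ∂F_z/∂y - ∂F_y/∂z = 0,
    (∇ × F)_y = ∂F_x/∂z - ∂F_z/∂x = 0,
    (∇ × F)_z = ∂F_y/∂x - ∂F_x/∂y = 3.

On z = 3, (curl F)_z = 3.

Convert to polar (x = r cos θ, y = r sin θ, dA = r dr dθ); the integrand becomes 3, so

    ∬_D (curl F)_z dA = ∫_0^{2π} ∫_0^{3} (3) · r dr dθ.

Inner (r from 0 to 3): 27/2.
Outer (θ from 0 to 2π): 27π.

Therefore ∮_C F · dr = 27π.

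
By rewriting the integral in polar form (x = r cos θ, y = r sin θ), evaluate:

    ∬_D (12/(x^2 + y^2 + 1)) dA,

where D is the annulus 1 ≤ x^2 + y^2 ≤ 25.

The region D is 1 ≤ r ≤ 5, 0 ≤ θ ≤ 2π in polar coordinates, where x = r cos(θ), y = r sin(θ), and dA = r dr dθ.

Under the substitution, the integrand becomes 12/(r^2 + 1), so

    ∬_D (12/(x^2 + y^2 + 1)) dA = ∫_{0}^{2π} ∫_{1}^{5} (12/(r^2 + 1)) · r dr dθ.

Inner integral (in r): ∫_{1}^{5} (12/(r^2 + 1)) · r dr = log(4826809).

Outer integral (in θ): ∫_{0}^{2π} (log(4826809)) dθ = 12π log(13).

Therefore ∬_D (12/(x^2 + y^2 + 1)) dA = 12π log(13).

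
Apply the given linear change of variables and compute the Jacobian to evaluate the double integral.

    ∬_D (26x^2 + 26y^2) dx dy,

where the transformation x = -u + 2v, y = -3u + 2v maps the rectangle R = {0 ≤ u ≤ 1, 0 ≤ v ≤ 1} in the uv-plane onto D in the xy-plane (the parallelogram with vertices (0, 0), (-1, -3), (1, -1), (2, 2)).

Compute the Jacobian determinant of (x, y) with respect to (u, v):

    ∂(x,y)/∂(u,v) = | -1  2 | = (-1)(2) - (2)(-3) = 4.
                   | -3  2 |

Its absolute value is |J| = 4 (the area scaling factor).

Substituting x = -u + 2v, y = -3u + 2v into the integrand,

    26x^2 + 26y^2 → 260u^2 - 416u v + 208v^2,

so the integral becomes

    ∬_R (260u^2 - 416u v + 208v^2) · |J| du dv = ∫_0^1 ∫_0^1 (1040u^2 - 1664u v + 832v^2) dv du.

Inner (v): 1040u^2 - 832u + 832/3.
Outer (u): 208.

Therefore ∬_D (26x^2 + 26y^2) dx dy = 208.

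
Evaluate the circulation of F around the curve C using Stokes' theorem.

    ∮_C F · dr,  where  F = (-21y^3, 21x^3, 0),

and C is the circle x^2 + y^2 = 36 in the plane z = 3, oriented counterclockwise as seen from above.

Let S be the flat disk x^2 + y^2 ≤ 36 in the plane z = 3, with upward unit normal n̂ = ẑ. By Stokes' theorem,

    ∮_C F · dr = ∬_S (∇ × F) · n̂ dS = ∬_D (curl F)_z dA,

where D is the disk x^2 + y^2 ≤ 36.

Compute the curl of F = (-21y^3, 21x^3, 0):
    (∇ × F)_x = ∂F_z/∂y - ∂F_y/∂z = 0,
    (∇ × F)_y = ∂F_x/∂z - ∂F_z/∂x = 0,
    (∇ × F)_z = ∂F_y/∂x - ∂F_x/∂y = 63x^2 + 63y^2.

On z = 3, (curl F)_z = 63x^2 + 63y^2.

Convert to polar (x = r cos θ, y = r sin θ, dA = r dr dθ); the integrand becomes 63r^2, so

    ∬_D (curl F)_z dA = ∫_0^{2π} ∫_0^{6} (63r^2) · r dr dθ.

Inner (r from 0 to 6): 20412.
Outer (θ from 0 to 2π): 40824π.

Therefore ∮_C F · dr = 40824π.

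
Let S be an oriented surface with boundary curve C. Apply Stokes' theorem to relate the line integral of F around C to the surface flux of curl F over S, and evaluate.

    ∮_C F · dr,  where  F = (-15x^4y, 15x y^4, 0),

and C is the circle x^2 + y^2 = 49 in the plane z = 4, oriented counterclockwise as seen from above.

Let S be the flat disk x^2 + y^2 ≤ 49 in the plane z = 4, with upward unit normal n̂ = ẑ. By Stokes' theorem,

    ∮_C F · dr = ∬_S (∇ × F) · n̂ dS = ∬_D (curl F)_z dA,

where D is the disk x^2 + y^2 ≤ 49.

Compute the curl of F = (-15x^4y, 15x y^4, 0):
    (∇ × F)_x = ∂F_z/∂y - ∂F_y/∂z = 0,
    (∇ × F)_y = ∂F_x/∂z - ∂F_z/∂x = 0,
    (∇ × F)_z = ∂F_y/∂x - ∂F_x/∂y = 15x^4 + 15y^4.

On z = 4, (curl F)_z = 15x^4 + 15y^4.

Convert to polar (x = r cos θ, y = r sin θ, dA = r dr dθ); the integrand becomes 15r^4(sin(θ)^4 + cos(θ)^4), so

    ∬_D (curl F)_z dA = ∫_0^{2π} ∫_0^{7} (15r^4(sin(θ)^4 + cos(θ)^4)) · r dr dθ.

Inner (r from 0 to 7): 588245sin(θ)^4/2 + 588245cos(θ)^4/2.
Outer (θ from 0 to 2π): 1764735π/4.

Therefore ∮_C F · dr = 1764735π/4.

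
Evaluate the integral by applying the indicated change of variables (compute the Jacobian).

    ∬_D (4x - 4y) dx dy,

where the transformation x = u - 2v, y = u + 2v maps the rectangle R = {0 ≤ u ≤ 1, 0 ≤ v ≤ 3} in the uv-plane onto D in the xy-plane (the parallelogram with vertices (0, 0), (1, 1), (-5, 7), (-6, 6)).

Compute the Jacobian determinant of (x, y) with respect to (u, v):

    ∂(x,y)/∂(u,v) = | 1  -2 | = (1)(2) - (-2)(1) = 4.
                   | 1  2 |

Its absolute value is |J| = 4 (the area scaling factor).

Substituting x = u - 2v, y = u + 2v into the integrand,

    4x - 4y → -16v,

so the integral becomes

    ∬_R (-16v) · |J| du dv = ∫_0^1 ∫_0^3 (-64v) dv du.

Inner (v): -288.
Outer (u): -288.

Therefore ∬_D (4x - 4y) dx dy = -288.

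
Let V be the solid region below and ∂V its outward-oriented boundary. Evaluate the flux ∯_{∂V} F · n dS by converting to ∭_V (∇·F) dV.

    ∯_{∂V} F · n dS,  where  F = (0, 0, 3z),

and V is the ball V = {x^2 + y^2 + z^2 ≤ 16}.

By the divergence theorem,

    ∯_{∂V} F · n dS = ∭_V (∇ · F) dV.

Compute the divergence:
    ∇ · F = ∂F_x/∂x + ∂F_y/∂y + ∂F_z/∂z = 0 + 0 + 3 = 3.

In spherical coordinates, x = ρ sin(φ) cos(θ), y = ρ sin(φ) sin(θ), z = ρ cos(φ), dV = ρ^2 sin(φ) dρ dφ dθ, with 0 ≤ ρ ≤ 4, 0 ≤ φ ≤ π, 0 ≤ θ ≤ 2π.

The integrand, after substitution and multiplying by the volume element, becomes (3) · ρ^2 sin(φ), so

    ∭_V (∇·F) dV = ∫_0^{2π} ∫_0^{π} ∫_0^{4} (3) · ρ^2 sin(φ) dρ dφ dθ.

Inner (ρ from 0 to 4): 64sin(φ).
Middle (φ from 0 to π): 128.
Outer (θ from 0 to 2π): 256π.

Therefore ∯_{∂V} F · n dS = 256π.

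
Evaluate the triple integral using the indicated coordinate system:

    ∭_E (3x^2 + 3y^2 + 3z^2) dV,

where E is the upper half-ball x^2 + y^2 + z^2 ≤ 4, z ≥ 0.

In spherical coordinates, x = ρ sin(φ) cos(θ), y = ρ sin(φ) sin(θ), z = ρ cos(φ), and dV = ρ^2 sin(φ) dρ dφ dθ.

The integrand becomes 3ρ^2, so

    ∭_E (3x^2 + 3y^2 + 3z^2) dV = ∫_{0}^{2π} ∫_{0}^{π/2} ∫_{0}^{2} (3ρ^2) · ρ^2 sin(φ) dρ dφ dθ.

Inner (ρ): 96sin(φ)/5.
Middle (φ): 96/5.
Outer (θ): 192π/5.

Therefore the triple integral equals 192π/5.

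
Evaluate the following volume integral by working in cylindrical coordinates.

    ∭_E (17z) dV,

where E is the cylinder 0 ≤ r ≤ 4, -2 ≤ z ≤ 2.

In cylindrical coordinates, x = r cos(θ), y = r sin(θ), z = z, and dV = r dr dθ dz.

The integrand becomes 17z, so

    ∭_E (17z) dV = ∫_{0}^{2π} ∫_{0}^{4} ∫_{-2}^{2} (17z) · r dz dr dθ.

Inner (z): 0.
Middle (r from 0 to 4): 0.
Outer (θ): 0.

Therefore the triple integral equals 0.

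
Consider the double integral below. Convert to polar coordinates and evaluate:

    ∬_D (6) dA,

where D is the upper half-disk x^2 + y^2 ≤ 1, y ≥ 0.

The region D is 0 ≤ r ≤ 1, 0 ≤ θ ≤ π in polar coordinates, where x = r cos(θ), y = r sin(θ), and dA = r dr dθ.

Under the substitution, the integrand becomes 6, so

    ∬_D (6) dA = ∫_{0}^{π} ∫_{0}^{1} (6) · r dr dθ.

Inner integral (in r): ∫_{0}^{1} (6) · r dr = 3.

Outer integral (in θ): ∫_{0}^{π} (3) dθ = 3π.

Therefore ∬_D (6) dA = 3π.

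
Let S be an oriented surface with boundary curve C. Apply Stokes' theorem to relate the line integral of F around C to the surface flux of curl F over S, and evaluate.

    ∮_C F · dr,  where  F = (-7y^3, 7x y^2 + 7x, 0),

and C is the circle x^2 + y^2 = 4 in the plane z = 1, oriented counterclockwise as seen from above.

Let S be the flat disk x^2 + y^2 ≤ 4 in the plane z = 1, with upward unit normal n̂ = ẑ. By Stokes' theorem,

    ∮_C F · dr = ∬_S (∇ × F) · n̂ dS = ∬_D (curl F)_z dA,

where D is the disk x^2 + y^2 ≤ 4.

Compute the curl of F = (-7y^3, 7x y^2 + 7x, 0):
    (∇ × F)_x = ∂F_z/∂y - ∂F_y/∂z = 0,
    (∇ × F)_y = ∂F_x/∂z - ∂F_z/∂x = 0,
    (∇ × F)_z = ∂F_y/∂x - ∂F_x/∂y = 28y^2 + 7.

On z = 1, (curl F)_z = 28y^2 + 7.

Convert to polar (x = r cos θ, y = r sin θ, dA = r dr dθ); the integrand becomes 28r^2sin(θ)^2 + 7, so

    ∬_D (curl F)_z dA = ∫_0^{2π} ∫_0^{2} (28r^2sin(θ)^2 + 7) · r dr dθ.

Inner (r from 0 to 2): 112sin(θ)^2 + 14.
Outer (θ from 0 to 2π): 140π.

Therefore ∮_C F · dr = 140π.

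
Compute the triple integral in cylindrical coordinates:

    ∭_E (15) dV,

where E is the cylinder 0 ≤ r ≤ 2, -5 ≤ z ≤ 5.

In cylindrical coordinates, x = r cos(θ), y = r sin(θ), z = z, and dV = r dr dθ dz.

The integrand becomes 15, so

    ∭_E (15) dV = ∫_{0}^{2π} ∫_{0}^{2} ∫_{-5}^{5} (15) · r dz dr dθ.

Inner (z): 150r.
Middle (r from 0 to 2): 300.
Outer (θ): 600π.

Therefore the triple integral equals 600π.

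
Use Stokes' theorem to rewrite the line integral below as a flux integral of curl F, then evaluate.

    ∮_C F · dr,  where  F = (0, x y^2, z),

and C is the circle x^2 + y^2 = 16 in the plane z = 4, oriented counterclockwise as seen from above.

Let S be the flat disk x^2 + y^2 ≤ 16 in the plane z = 4, with upward unit normal n̂ = ẑ. By Stokes' theorem,

    ∮_C F · dr = ∬_S (∇ × F) · n̂ dS = ∬_D (curl F)_z dA,

where D is the disk x^2 + y^2 ≤ 16.

Compute the curl of F = (0, x y^2, z):
    (∇ × F)_x = ∂F_z/∂y - ∂F_y/∂z = 0,
    (∇ × F)_y = ∂F_x/∂z - ∂F_z/∂x = 0,
    (∇ × F)_z = ∂F_y/∂x - ∂F_x/∂y = y^2.

On z = 4, (curl F)_z = y^2.

Convert to polar (x = r cos θ, y = r sin θ, dA = r dr dθ); the integrand becomes r^2sin(θ)^2, so

    ∬_D (curl F)_z dA = ∫_0^{2π} ∫_0^{4} (r^2sin(θ)^2) · r dr dθ.

Inner (r from 0 to 4): 64sin(θ)^2.
Outer (θ from 0 to 2π): 64π.

Therefore ∮_C F · dr = 64π.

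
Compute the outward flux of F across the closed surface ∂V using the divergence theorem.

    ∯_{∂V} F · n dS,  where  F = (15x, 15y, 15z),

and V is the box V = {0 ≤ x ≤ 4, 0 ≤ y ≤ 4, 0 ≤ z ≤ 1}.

By the divergence theorem,

    ∯_{∂V} F · n dS = ∭_V (∇ · F) dV.

Compute the divergence:
    ∇ · F = ∂F_x/∂x + ∂F_y/∂y + ∂F_z/∂z = 15 + 15 + 15 = 45.

V is a rectangular box, so dV = dx dy dz with 0 ≤ x ≤ 4, 0 ≤ y ≤ 4, 0 ≤ z ≤ 1.

Integrate (45) over V as an iterated integral:

    ∭_V (∇·F) dV = ∫_0^{4} ∫_0^{4} ∫_0^{1} (45) dz dy dx.

Inner (z from 0 to 1): 45.
Middle (y from 0 to 4): 180.
Outer (x from 0 to 4): 720.

Therefore ∯_{∂V} F · n dS = 720.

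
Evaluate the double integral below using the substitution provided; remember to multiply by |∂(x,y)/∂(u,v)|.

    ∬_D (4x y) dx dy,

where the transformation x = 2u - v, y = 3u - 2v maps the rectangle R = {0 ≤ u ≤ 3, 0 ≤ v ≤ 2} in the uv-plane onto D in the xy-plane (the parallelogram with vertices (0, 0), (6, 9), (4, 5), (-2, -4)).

Compute the Jacobian determinant of (x, y) with respect to (u, v):

    ∂(x,y)/∂(u,v) = | 2  -1 | = (2)(-2) - (-1)(3) = -1.
                   | 3  -2 |

Its absolute value is |J| = 1 (the area scaling factor).

Substituting x = 2u - v, y = 3u - 2v into the integrand,

    4x y → 24u^2 - 28u v + 8v^2,

so the integral becomes

    ∬_R (24u^2 - 28u v + 8v^2) · |J| du dv = ∫_0^3 ∫_0^2 (24u^2 - 28u v + 8v^2) dv du.

Inner (v): 48u^2 - 56u + 64/3.
Outer (u): 244.

Therefore ∬_D (4x y) dx dy = 244.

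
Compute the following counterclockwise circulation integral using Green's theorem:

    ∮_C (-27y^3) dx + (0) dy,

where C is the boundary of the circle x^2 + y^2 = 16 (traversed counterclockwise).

Green's theorem converts the closed line integral into a double integral over the enclosed region D:

    ∮_C P dx + Q dy = ∬_D (∂Q/∂x - ∂P/∂y) dA.

Here P = -27y^3, Q = 0, so

    ∂Q/∂x = 0,    ∂P/∂y = -81y^2,
    ∂Q/∂x - ∂P/∂y = 81y^2.

D is the region x^2 + y^2 ≤ 16. Evaluating the double integral:

In polar coordinates (x = r cos θ, y = r sin θ, dA = r dr dθ) the integrand becomes 81r^2sin(θ)^2, so

    ∬_D (81y^2) dA = ∫_0^{2π} ∫_0^{4} (81r^2sin(θ)^2) · r dr dθ.

Inner (r from 0 to 4): 5184sin(θ)^2.
Outer (θ from 0 to 2π): 5184π.

Therefore ∮_C P dx + Q dy = 5184π.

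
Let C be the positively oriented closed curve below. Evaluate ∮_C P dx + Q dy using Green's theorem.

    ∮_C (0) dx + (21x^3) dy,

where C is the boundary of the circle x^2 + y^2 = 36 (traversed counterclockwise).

Green's theorem converts the closed line integral into a double integral over the enclosed region D:

    ∮_C P dx + Q dy = ∬_D (∂Q/∂x - ∂P/∂y) dA.

Here P = 0, Q = 21x^3, so

    ∂Q/∂x = 63x^2,    ∂P/∂y = 0,
    ∂Q/∂x - ∂P/∂y = 63x^2.

D is the region x^2 + y^2 ≤ 36. Evaluating the double integral:

In polar coordinates (x = r cos θ, y = r sin θ, dA = r dr dθ) the integrand becomes 63r^2cos(θ)^2, so

    ∬_D (63x^2) dA = ∫_0^{2π} ∫_0^{6} (63r^2cos(θ)^2) · r dr dθ.

Inner (r from 0 to 6): 20412cos(θ)^2.
Outer (θ from 0 to 2π): 20412π.

Therefore ∮_C P dx + Q dy = 20412π.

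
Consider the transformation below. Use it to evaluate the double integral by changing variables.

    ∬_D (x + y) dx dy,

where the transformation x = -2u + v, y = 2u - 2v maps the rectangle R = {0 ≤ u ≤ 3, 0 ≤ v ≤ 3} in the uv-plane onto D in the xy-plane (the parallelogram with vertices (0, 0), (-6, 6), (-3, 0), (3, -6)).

Compute the Jacobian determinant of (x, y) with respect to (u, v):

    ∂(x,y)/∂(u,v) = | -2  1 | = (-2)(-2) - (1)(2) = 2.
                   | 2  -2 |

Its absolute value is |J| = 2 (the area scaling factor).

Substituting x = -2u + v, y = 2u - 2v into the integrand,

    x + y → -v,

so the integral becomes

    ∬_R (-v) · |J| du dv = ∫_0^3 ∫_0^3 (-2v) dv du.

Inner (v): -9.
Outer (u): -27.

Therefore ∬_D (x + y) dx dy = -27.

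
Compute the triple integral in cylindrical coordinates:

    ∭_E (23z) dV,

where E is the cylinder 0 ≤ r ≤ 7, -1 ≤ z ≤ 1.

In cylindrical coordinates, x = r cos(θ), y = r sin(θ), z = z, and dV = r dr dθ dz.

The integrand becomes 23z, so

    ∭_E (23z) dV = ∫_{0}^{2π} ∫_{0}^{7} ∫_{-1}^{1} (23z) · r dz dr dθ.

Inner (z): 0.
Middle (r from 0 to 7): 0.
Outer (θ): 0.

Therefore the triple integral equals 0.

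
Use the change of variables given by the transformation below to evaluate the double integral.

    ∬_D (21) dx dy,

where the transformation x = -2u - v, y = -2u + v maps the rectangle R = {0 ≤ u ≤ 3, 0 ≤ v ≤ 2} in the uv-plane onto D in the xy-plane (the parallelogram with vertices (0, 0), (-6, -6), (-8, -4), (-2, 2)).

Compute the Jacobian determinant of (x, y) with respect to (u, v):

    ∂(x,y)/∂(u,v) = | -2  -1 | = (-2)(1) - (-1)(-2) = -4.
                   | -2  1 |

Its absolute value is |J| = 4 (the area scaling factor).

Substituting x = -2u - v, y = -2u + v into the integrand,

    21 → 21,

so the integral becomes

    ∬_R (21) · |J| du dv = ∫_0^3 ∫_0^2 (84) dv du.

Inner (v): 168.
Outer (u): 504.

Therefore ∬_D (21) dx dy = 504.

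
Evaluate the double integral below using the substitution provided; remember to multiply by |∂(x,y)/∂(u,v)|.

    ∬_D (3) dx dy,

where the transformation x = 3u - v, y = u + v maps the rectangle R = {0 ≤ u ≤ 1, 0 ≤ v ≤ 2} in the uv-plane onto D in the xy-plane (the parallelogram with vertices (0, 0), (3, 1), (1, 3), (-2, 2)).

Compute the Jacobian determinant of (x, y) with respect to (u, v):

    ∂(x,y)/∂(u,v) = | 3  -1 | = (3)(1) - (-1)(1) = 4.
                   | 1  1 |

Its absolute value is |J| = 4 (the area scaling factor).

Substituting x = 3u - v, y = u + v into the integrand,

    3 → 3,

so the integral becomes

    ∬_R (3) · |J| du dv = ∫_0^1 ∫_0^2 (12) dv du.

Inner (v): 24.
Outer (u): 24.

Therefore ∬_D (3) dx dy = 24.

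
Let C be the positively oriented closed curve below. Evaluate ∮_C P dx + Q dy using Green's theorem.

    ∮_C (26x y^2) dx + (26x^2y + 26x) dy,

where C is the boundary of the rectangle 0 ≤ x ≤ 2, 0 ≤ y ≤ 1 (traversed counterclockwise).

Green's theorem converts the closed line integral into a double integral over the enclosed region D:

    ∮_C P dx + Q dy = ∬_D (∂Q/∂x - ∂P/∂y) dA.

Here P = 26x y^2, Q = 26x^2y + 26x, so

    ∂Q/∂x = 52x y + 26,    ∂P/∂y = 52x y,
    ∂Q/∂x - ∂P/∂y = 26.

D is the region 0 ≤ x ≤ 2, 0 ≤ y ≤ 1. Evaluating the double integral:

    ∬_D (26) dA = ∫_0^{2} ∫_0^{1} (26) dy dx.

Inner (y from 0 to 1): 26.
Outer (x from 0 to 2): 52.

Therefore ∮_C P dx + Q dy = 52.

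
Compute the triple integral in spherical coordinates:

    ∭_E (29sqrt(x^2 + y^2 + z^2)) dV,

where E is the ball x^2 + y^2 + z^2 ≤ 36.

In spherical coordinates, x = ρ sin(φ) cos(θ), y = ρ sin(φ) sin(θ), z = ρ cos(φ), and dV = ρ^2 sin(φ) dρ dφ dθ.

The integrand becomes 29ρ, so

    ∭_E (29sqrt(x^2 + y^2 + z^2)) dV = ∫_{0}^{2π} ∫_{0}^{π} ∫_{0}^{6} (29ρ) · ρ^2 sin(φ) dρ dφ dθ.

Inner (ρ): 9396sin(φ).
Middle (φ): 18792.
Outer (θ): 37584π.

Therefore the triple integral equals 37584π.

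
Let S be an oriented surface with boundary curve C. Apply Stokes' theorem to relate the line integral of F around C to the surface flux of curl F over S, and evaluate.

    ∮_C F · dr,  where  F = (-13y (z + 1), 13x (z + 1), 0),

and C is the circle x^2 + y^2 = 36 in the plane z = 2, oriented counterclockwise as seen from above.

Let S be the flat disk x^2 + y^2 ≤ 36 in the plane z = 2, with upward unit normal n̂ = ẑ. By Stokes' theorem,

    ∮_C F · dr = ∬_S (∇ × F) · n̂ dS = ∬_D (curl F)_z dA,

where D is the disk x^2 + y^2 ≤ 36.

Compute the curl of F = (-13y (z + 1), 13x (z + 1), 0):
    (∇ × F)_x = ∂F_z/∂y - ∂F_y/∂z = -13x,
    (∇ × F)_y = ∂F_x/∂z - ∂F_z/∂x = -13y,
    (∇ × F)_z = ∂F_y/∂x - ∂F_x/∂y = 26z + 26.

On z = 2, (curl F)_z = 78.

Convert to polar (x = r cos θ, y = r sin θ, dA = r dr dθ); the integrand becomes 78, so

    ∬_D (curl F)_z dA = ∫_0^{2π} ∫_0^{6} (78) · r dr dθ.

Inner (r from 0 to 6): 1404.
Outer (θ from 0 to 2π): 2808π.

Therefore ∮_C F · dr = 2808π.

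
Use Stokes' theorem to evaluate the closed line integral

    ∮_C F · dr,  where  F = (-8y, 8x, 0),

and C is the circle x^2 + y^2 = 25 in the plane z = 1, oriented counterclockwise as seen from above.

Let S be the flat disk x^2 + y^2 ≤ 25 in the plane z = 1, with upward unit normal n̂ = ẑ. By Stokes' theorem,

    ∮_C F · dr = ∬_S (∇ × F) · n̂ dS = ∬_D (curl F)_z dA,

where D is the disk x^2 + y^2 ≤ 25.

Compute the curl of F = (-8y, 8x, 0):
    (∇ × F)_x = ∂F_z/∂y - ∂F_y/∂z = 0,
    (∇ × F)_y = ∂F_x/∂z - ∂F_z/∂x = 0,
    (∇ × F)_z = ∂F_y/∂x - ∂F_x/∂y = 16.

On z = 1, (curl F)_z = 16.

Convert to polar (x = r cos θ, y = r sin θ, dA = r dr dθ); the integrand becomes 16, so

    ∬_D (curl F)_z dA = ∫_0^{2π} ∫_0^{5} (16) · r dr dθ.

Inner (r from 0 to 5): 200.
Outer (θ from 0 to 2π): 400π.

Therefore ∮_C F · dr = 400π.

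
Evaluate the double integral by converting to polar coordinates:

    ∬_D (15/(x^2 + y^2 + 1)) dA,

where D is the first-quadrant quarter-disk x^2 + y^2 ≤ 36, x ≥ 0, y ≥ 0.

The region D is 0 ≤ r ≤ 6, 0 ≤ θ ≤ π/2 in polar coordinates, where x = r cos(θ), y = r sin(θ), and dA = r dr dθ.

Under the substitution, the integrand becomes 15/(r^2 + 1), so

    ∬_D (15/(x^2 + y^2 + 1)) dA = ∫_{0}^{π/2} ∫_{0}^{6} (15/(r^2 + 1)) · r dr dθ.

Inner integral (in r): ∫_{0}^{6} (15/(r^2 + 1)) · r dr = 15log(37)/2.

Outer integral (in θ): ∫_{0}^{π/2} (15log(37)/2) dθ = 15π log(37)/4.

Therefore ∬_D (15/(x^2 + y^2 + 1)) dA = 15π log(37)/4.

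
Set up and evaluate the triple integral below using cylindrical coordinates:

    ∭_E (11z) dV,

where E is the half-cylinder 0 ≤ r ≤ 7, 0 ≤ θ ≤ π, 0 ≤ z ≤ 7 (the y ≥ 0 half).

In cylindrical coordinates, x = r cos(θ), y = r sin(θ), z = z, and dV = r dr dθ dz.

The integrand becomes 11z, so

    ∭_E (11z) dV = ∫_{0}^{π} ∫_{0}^{7} ∫_{0}^{7} (11z) · r dz dr dθ.

Inner (z): 539r/2.
Middle (r from 0 to 7): 26411/4.
Outer (θ): 26411π/4.

Therefore the triple integral equals 26411π/4.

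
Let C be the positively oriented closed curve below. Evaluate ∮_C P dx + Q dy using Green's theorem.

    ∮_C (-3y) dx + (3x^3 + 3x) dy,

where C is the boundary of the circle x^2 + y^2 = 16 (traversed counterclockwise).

Green's theorem converts the closed line integral into a double integral over the enclosed region D:

    ∮_C P dx + Q dy = ∬_D (∂Q/∂x - ∂P/∂y) dA.

Here P = -3y, Q = 3x^3 + 3x, so

    ∂Q/∂x = 9x^2 + 3,    ∂P/∂y = -3,
    ∂Q/∂x - ∂P/∂y = 9x^2 + 6.

D is the region x^2 + y^2 ≤ 16. Evaluating the double integral:

In polar coordinates (x = r cos θ, y = r sin θ, dA = r dr dθ) the integrand becomes 9r^2cos(θ)^2 + 6, so

    ∬_D (9x^2 + 6) dA = ∫_0^{2π} ∫_0^{4} (9r^2cos(θ)^2 + 6) · r dr dθ.

Inner (r from 0 to 4): 576cos(θ)^2 + 48.
Outer (θ from 0 to 2π): 672π.

Therefore ∮_C P dx + Q dy = 672π.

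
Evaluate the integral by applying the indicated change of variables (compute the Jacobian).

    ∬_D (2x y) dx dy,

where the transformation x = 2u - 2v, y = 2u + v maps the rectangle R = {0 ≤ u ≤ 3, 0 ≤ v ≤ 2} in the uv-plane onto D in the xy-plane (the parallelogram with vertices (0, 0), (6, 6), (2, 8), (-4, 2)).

Compute the Jacobian determinant of (x, y) with respect to (u, v):

    ∂(x,y)/∂(u,v) = | 2  -2 | = (2)(1) - (-2)(2) = 6.
                   | 2  1 |

Its absolute value is |J| = 6 (the area scaling factor).

Substituting x = 2u - 2v, y = 2u + v into the integrand,

    2x y → 8u^2 - 4u v - 4v^2,

so the integral becomes

    ∬_R (8u^2 - 4u v - 4v^2) · |J| du dv = ∫_0^3 ∫_0^2 (48u^2 - 24u v - 24v^2) dv du.

Inner (v): 96u^2 - 48u - 64.
Outer (u): 456.

Therefore ∬_D (2x y) dx dy = 456.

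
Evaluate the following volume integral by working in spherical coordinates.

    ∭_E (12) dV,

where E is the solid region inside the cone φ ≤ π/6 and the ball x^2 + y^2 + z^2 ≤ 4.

In spherical coordinates, x = ρ sin(φ) cos(θ), y = ρ sin(φ) sin(θ), z = ρ cos(φ), and dV = ρ^2 sin(φ) dρ dφ dθ.

The integrand becomes 12, so

    ∭_E (12) dV = ∫_{0}^{2π} ∫_{0}^{π/6} ∫_{0}^{2} (12) · ρ^2 sin(φ) dρ dφ dθ.

Inner (ρ): 32sin(φ).
Middle (φ): 32 - 16sqrt(3).
Outer (θ): 32π (2 - sqrt(3)).

Therefore the triple integral equals 32π (2 - sqrt(3)).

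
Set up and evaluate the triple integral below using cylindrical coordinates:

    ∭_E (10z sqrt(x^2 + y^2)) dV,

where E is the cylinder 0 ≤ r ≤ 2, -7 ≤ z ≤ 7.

In cylindrical coordinates, x = r cos(θ), y = r sin(θ), z = z, and dV = r dr dθ dz.

The integrand becomes 10r z, so

    ∭_E (10z sqrt(x^2 + y^2)) dV = ∫_{0}^{2π} ∫_{0}^{2} ∫_{-7}^{7} (10r z) · r dz dr dθ.

Inner (z): 0.
Middle (r from 0 to 2): 0.
Outer (θ): 0.

Therefore the triple integral equals 0.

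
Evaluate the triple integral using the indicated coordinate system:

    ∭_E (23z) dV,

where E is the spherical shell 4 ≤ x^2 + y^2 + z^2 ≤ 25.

In spherical coordinates, x = ρ sin(φ) cos(θ), y = ρ sin(φ) sin(θ), z = ρ cos(φ), and dV = ρ^2 sin(φ) dρ dφ dθ.

The integrand becomes 23ρ cos(φ), so

    ∭_E (23z) dV = ∫_{0}^{2π} ∫_{0}^{π} ∫_{2}^{5} (23ρ cos(φ)) · ρ^2 sin(φ) dρ dφ dθ.

Inner (ρ): 14007sin(2φ)/8.
Middle (φ): 0.
Outer (θ): 0.

Therefore the triple integral equals 0.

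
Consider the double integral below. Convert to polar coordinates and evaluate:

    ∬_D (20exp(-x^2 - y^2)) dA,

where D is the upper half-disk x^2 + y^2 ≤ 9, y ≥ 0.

The region D is 0 ≤ r ≤ 3, 0 ≤ θ ≤ π in polar coordinates, where x = r cos(θ), y = r sin(θ), and dA = r dr dθ.

Under the substitution, the integrand becomes 20exp(-r^2), so

    ∬_D (20exp(-x^2 - y^2)) dA = ∫_{0}^{π} ∫_{0}^{3} (20exp(-r^2)) · r dr dθ.

Inner integral (in r): ∫_{0}^{3} (20exp(-r^2)) · r dr = 10 - 10exp(-9).

Outer integral (in θ): ∫_{0}^{π} (10 - 10exp(-9)) dθ = -10π exp(-9) + 10π.

Therefore ∬_D (20exp(-x^2 - y^2)) dA = -10π exp(-9) + 10π.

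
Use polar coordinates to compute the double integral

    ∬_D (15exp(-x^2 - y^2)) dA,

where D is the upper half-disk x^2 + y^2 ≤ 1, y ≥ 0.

The region D is 0 ≤ r ≤ 1, 0 ≤ θ ≤ π in polar coordinates, where x = r cos(θ), y = r sin(θ), and dA = r dr dθ.

Under the substitution, the integrand becomes 15exp(-r^2), so

    ∬_D (15exp(-x^2 - y^2)) dA = ∫_{0}^{π} ∫_{0}^{1} (15exp(-r^2)) · r dr dθ.

Inner integral (in r): ∫_{0}^{1} (15exp(-r^2)) · r dr = 15/2 - 15exp(-1)/2.

Outer integral (in θ): ∫_{0}^{π} (15/2 - 15exp(-1)/2) dθ = -15π (1 - e)exp(-1)/2.

Therefore ∬_D (15exp(-x^2 - y^2)) dA = -15π (1 - e)exp(-1)/2.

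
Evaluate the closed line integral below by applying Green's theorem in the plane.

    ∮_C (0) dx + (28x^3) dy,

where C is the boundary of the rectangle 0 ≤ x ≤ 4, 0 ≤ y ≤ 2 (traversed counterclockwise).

Green's theorem converts the closed line integral into a double integral over the enclosed region D:

    ∮_C P dx + Q dy = ∬_D (∂Q/∂x - ∂P/∂y) dA.

Here P = 0, Q = 28x^3, so

    ∂Q/∂x = 84x^2,    ∂P/∂y = 0,
    ∂Q/∂x - ∂P/∂y = 84x^2.

D is the region 0 ≤ x ≤ 4, 0 ≤ y ≤ 2. Evaluating the double integral:

    ∬_D (84x^2) dA = ∫_0^{4} ∫_0^{2} (84x^2) dy dx.

Inner (y from 0 to 2): 168x^2.
Outer (x from 0 to 4): 3584.

Therefore ∮_C P dx + Q dy = 3584.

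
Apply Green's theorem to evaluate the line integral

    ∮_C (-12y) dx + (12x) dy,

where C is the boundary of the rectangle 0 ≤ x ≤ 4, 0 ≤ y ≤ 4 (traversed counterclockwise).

Green's theorem converts the closed line integral into a double integral over the enclosed region D:

    ∮_C P dx + Q dy = ∬_D (∂Q/∂x - ∂P/∂y) dA.

Here P = -12y, Q = 12x, so

    ∂Q/∂x = 12,    ∂P/∂y = -12,
    ∂Q/∂x - ∂P/∂y = 24.

D is the region 0 ≤ x ≤ 4, 0 ≤ y ≤ 4. Evaluating the double integral:

    ∬_D (24) dA = ∫_0^{4} ∫_0^{4} (24) dy dx.

Inner (y from 0 to 4): 96.
Outer (x from 0 to 4): 384.

Therefore ∮_C P dx + Q dy = 384.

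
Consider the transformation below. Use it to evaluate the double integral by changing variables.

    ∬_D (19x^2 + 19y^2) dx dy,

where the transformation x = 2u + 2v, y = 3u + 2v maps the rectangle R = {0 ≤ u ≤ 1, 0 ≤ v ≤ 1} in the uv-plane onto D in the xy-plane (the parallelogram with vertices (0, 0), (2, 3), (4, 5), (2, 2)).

Compute the Jacobian determinant of (x, y) with respect to (u, v):

    ∂(x,y)/∂(u,v) = | 2  2 | = (2)(2) - (2)(3) = -2.
                   | 3  2 |

Its absolute value is |J| = 2 (the area scaling factor).

Substituting x = 2u + 2v, y = 3u + 2v into the integrand,

    19x^2 + 19y^2 → 247u^2 + 380u v + 152v^2,

so the integral becomes

    ∬_R (247u^2 + 380u v + 152v^2) · |J| du dv = ∫_0^1 ∫_0^1 (494u^2 + 760u v + 304v^2) dv du.

Inner (v): 494u^2 + 380u + 304/3.
Outer (u): 456.

Therefore ∬_D (19x^2 + 19y^2) dx dy = 456.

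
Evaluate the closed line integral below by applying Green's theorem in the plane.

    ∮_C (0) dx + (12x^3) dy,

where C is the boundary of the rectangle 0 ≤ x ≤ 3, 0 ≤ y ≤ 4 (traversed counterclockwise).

Green's theorem converts the closed line integral into a double integral over the enclosed region D:

    ∮_C P dx + Q dy = ∬_D (∂Q/∂x - ∂P/∂y) dA.

Here P = 0, Q = 12x^3, so

    ∂Q/∂x = 36x^2,    ∂P/∂y = 0,
    ∂Q/∂x - ∂P/∂y = 36x^2.

D is the region 0 ≤ x ≤ 3, 0 ≤ y ≤ 4. Evaluating the double integral:

    ∬_D (36x^2) dA = ∫_0^{3} ∫_0^{4} (36x^2) dy dx.

Inner (y from 0 to 4): 144x^2.
Outer (x from 0 to 3): 1296.

Therefore ∮_C P dx + Q dy = 1296.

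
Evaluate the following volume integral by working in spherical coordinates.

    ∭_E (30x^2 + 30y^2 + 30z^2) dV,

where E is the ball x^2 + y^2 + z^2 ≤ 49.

In spherical coordinates, x = ρ sin(φ) cos(θ), y = ρ sin(φ) sin(θ), z = ρ cos(φ), and dV = ρ^2 sin(φ) dρ dφ dθ.

The integrand becomes 30ρ^2, so

    ∭_E (30x^2 + 30y^2 + 30z^2) dV = ∫_{0}^{2π} ∫_{0}^{π} ∫_{0}^{7} (30ρ^2) · ρ^2 sin(φ) dρ dφ dθ.

Inner (ρ): 100842sin(φ).
Middle (φ): 201684.
Outer (θ): 403368π.

Therefore the triple integral equals 403368π.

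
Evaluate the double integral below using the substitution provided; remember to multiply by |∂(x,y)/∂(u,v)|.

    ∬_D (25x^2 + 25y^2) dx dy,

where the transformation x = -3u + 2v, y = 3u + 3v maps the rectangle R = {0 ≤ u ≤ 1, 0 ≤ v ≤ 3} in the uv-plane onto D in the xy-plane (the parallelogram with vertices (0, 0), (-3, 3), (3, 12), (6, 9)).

Compute the Jacobian determinant of (x, y) with respect to (u, v):

    ∂(x,y)/∂(u,v) = | -3  2 | = (-3)(3) - (2)(3) = -15.
                   | 3  3 |

Its absolute value is |J| = 15 (the area scaling factor).

Substituting x = -3u + 2v, y = 3u + 3v into the integrand,

    25x^2 + 25y^2 → 450u^2 + 150u v + 325v^2,

so the integral becomes

    ∬_R (450u^2 + 150u v + 325v^2) · |J| du dv = ∫_0^1 ∫_0^3 (6750u^2 + 2250u v + 4875v^2) dv du.

Inner (v): 20250u^2 + 10125u + 43875.
Outer (u): 111375/2.

Therefore ∬_D (25x^2 + 25y^2) dx dy = 111375/2.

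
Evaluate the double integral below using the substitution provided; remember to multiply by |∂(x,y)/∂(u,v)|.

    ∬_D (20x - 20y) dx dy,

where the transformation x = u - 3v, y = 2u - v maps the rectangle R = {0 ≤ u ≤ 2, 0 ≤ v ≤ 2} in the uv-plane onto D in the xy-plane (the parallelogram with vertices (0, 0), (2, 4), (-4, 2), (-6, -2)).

Compute the Jacobian determinant of (x, y) with respect to (u, v):

    ∂(x,y)/∂(u,v) = | 1  -3 | = (1)(-1) - (-3)(2) = 5.
                   | 2  -1 |

Its absolute value is |J| = 5 (the area scaling factor).

Substituting x = u - 3v, y = 2u - v into the integrand,

    20x - 20y → -20u - 40v,

so the integral becomes

    ∬_R (-20u - 40v) · |J| du dv = ∫_0^2 ∫_0^2 (-100u - 200v) dv du.

Inner (v): -200u - 400.
Outer (u): -1200.

Therefore ∬_D (20x - 20y) dx dy = -1200.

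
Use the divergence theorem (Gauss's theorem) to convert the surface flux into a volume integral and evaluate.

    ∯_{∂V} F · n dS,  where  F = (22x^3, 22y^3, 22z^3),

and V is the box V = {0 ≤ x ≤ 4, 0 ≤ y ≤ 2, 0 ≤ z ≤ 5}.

By the divergence theorem,

    ∯_{∂V} F · n dS = ∭_V (∇ · F) dV.

Compute the divergence:
    ∇ · F = ∂F_x/∂x + ∂F_y/∂y + ∂F_z/∂z = 66x^2 + 66y^2 + 66z^2.

V is a rectangular box, so dV = dx dy dz with 0 ≤ x ≤ 4, 0 ≤ y ≤ 2, 0 ≤ z ≤ 5.

Integrate (66x^2 + 66y^2 + 66z^2) over V as an iterated integral:

    ∭_V (∇·F) dV = ∫_0^{4} ∫_0^{2} ∫_0^{5} (66x^2 + 66y^2 + 66z^2) dz dy dx.

Inner (z from 0 to 5): 330x^2 + 330y^2 + 2750.
Middle (y from 0 to 2): 660x^2 + 6380.
Outer (x from 0 to 4): 39600.

Therefore ∯_{∂V} F · n dS = 39600.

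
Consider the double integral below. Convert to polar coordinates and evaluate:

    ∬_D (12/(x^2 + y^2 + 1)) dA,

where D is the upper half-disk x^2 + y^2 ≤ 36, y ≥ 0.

The region D is 0 ≤ r ≤ 6, 0 ≤ θ ≤ π in polar coordinates, where x = r cos(θ), y = r sin(θ), and dA = r dr dθ.

Under the substitution, the integrand becomes 12/(r^2 + 1), so

    ∬_D (12/(x^2 + y^2 + 1)) dA = ∫_{0}^{π} ∫_{0}^{6} (12/(r^2 + 1)) · r dr dθ.

Inner integral (in r): ∫_{0}^{6} (12/(r^2 + 1)) · r dr = log(2565726409).

Outer integral (in θ): ∫_{0}^{π} (log(2565726409)) dθ = log(2565726409^π).

Therefore ∬_D (12/(x^2 + y^2 + 1)) dA = log(2565726409^π).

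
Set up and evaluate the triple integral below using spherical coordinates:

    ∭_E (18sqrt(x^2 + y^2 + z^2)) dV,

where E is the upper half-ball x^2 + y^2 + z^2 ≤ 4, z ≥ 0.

In spherical coordinates, x = ρ sin(φ) cos(θ), y = ρ sin(φ) sin(θ), z = ρ cos(φ), and dV = ρ^2 sin(φ) dρ dφ dθ.

The integrand becomes 18ρ, so

    ∭_E (18sqrt(x^2 + y^2 + z^2)) dV = ∫_{0}^{2π} ∫_{0}^{π/2} ∫_{0}^{2} (18ρ) · ρ^2 sin(φ) dρ dφ dθ.

Inner (ρ): 72sin(φ).
Middle (φ): 72.
Outer (θ): 144π.

Therefore the triple integral equals 144π.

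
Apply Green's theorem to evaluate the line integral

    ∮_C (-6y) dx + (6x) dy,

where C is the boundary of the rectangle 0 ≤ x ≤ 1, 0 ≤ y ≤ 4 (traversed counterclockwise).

Green's theorem converts the closed line integral into a double integral over the enclosed region D:

    ∮_C P dx + Q dy = ∬_D (∂Q/∂x - ∂P/∂y) dA.

Here P = -6y, Q = 6x, so

    ∂Q/∂x = 6,    ∂P/∂y = -6,
    ∂Q/∂x - ∂P/∂y = 12.

D is the region 0 ≤ x ≤ 1, 0 ≤ y ≤ 4. Evaluating the double integral:

    ∬_D (12) dA = ∫_0^{1} ∫_0^{4} (12) dy dx.

Inner (y from 0 to 4): 48.
Outer (x from 0 to 1): 48.

Therefore ∮_C P dx + Q dy = 48.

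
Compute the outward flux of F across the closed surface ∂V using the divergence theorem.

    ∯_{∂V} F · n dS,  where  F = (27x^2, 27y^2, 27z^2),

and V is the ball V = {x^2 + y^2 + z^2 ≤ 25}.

By the divergence theorem,

    ∯_{∂V} F · n dS = ∭_V (∇ · F) dV.

Compute the divergence:
    ∇ · F = ∂F_x/∂x + ∂F_y/∂y + ∂F_z/∂z = 54x + 54y + 54z.

In spherical coordinates, x = ρ sin(φ) cos(θ), y = ρ sin(φ) sin(θ), z = ρ cos(φ), dV = ρ^2 sin(φ) dρ dφ dθ, with 0 ≤ ρ ≤ 5, 0 ≤ φ ≤ π, 0 ≤ θ ≤ 2π.

The integrand, after substitution and multiplying by the volume element, becomes (54ρ (sqrt(2)sin(φ)sin(θ + π/4) + cos(φ))) · ρ^2 sin(φ), so

    ∭_V (∇·F) dV = ∫_0^{2π} ∫_0^{π} ∫_0^{5} (54ρ (sqrt(2)sin(φ)sin(θ + π/4) + cos(φ))) · ρ^2 sin(φ) dρ dφ dθ.

Inner (ρ from 0 to 5): 16875(sqrt(2)sin(φ)sin(θ + π/4) + cos(φ))sin(φ)/2.
Middle (φ from 0 to π): 16875sqrt(2)π sin(θ + π/4)/4.
Outer (θ from 0 to 2π): 0.

Therefore ∯_{∂V} F · n dS = 0.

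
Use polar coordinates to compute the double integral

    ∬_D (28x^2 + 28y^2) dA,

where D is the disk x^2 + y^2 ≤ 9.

The region D is 0 ≤ r ≤ 3, 0 ≤ θ ≤ 2π in polar coordinates, where x = r cos(θ), y = r sin(θ), and dA = r dr dθ.

Under the substitution, the integrand becomes 28r^2, so

    ∬_D (28x^2 + 28y^2) dA = ∫_{0}^{2π} ∫_{0}^{3} (28r^2) · r dr dθ.

Inner integral (in r): ∫_{0}^{3} (28r^2) · r dr = 567.

Outer integral (in θ): ∫_{0}^{2π} (567) dθ = 1134π.

Therefore ∬_D (28x^2 + 28y^2) dA = 1134π.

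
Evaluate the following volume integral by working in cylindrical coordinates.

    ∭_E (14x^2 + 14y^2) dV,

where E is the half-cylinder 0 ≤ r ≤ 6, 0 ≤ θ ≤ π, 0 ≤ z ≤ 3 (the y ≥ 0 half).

In cylindrical coordinates, x = r cos(θ), y = r sin(θ), z = z, and dV = r dr dθ dz.

The integrand becomes 14r^2, so

    ∭_E (14x^2 + 14y^2) dV = ∫_{0}^{π} ∫_{0}^{6} ∫_{0}^{3} (14r^2) · r dz dr dθ.

Inner (z): 42r^3.
Middle (r from 0 to 6): 13608.
Outer (θ): 13608π.

Therefore the triple integral equals 13608π.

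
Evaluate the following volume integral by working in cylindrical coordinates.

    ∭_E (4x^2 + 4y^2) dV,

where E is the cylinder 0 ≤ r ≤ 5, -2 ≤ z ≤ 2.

In cylindrical coordinates, x = r cos(θ), y = r sin(θ), z = z, and dV = r dr dθ dz.

The integrand becomes 4r^2, so

    ∭_E (4x^2 + 4y^2) dV = ∫_{0}^{2π} ∫_{0}^{5} ∫_{-2}^{2} (4r^2) · r dz dr dθ.

Inner (z): 16r^3.
Middle (r from 0 to 5): 2500.
Outer (θ): 5000π.

Therefore the triple integral equals 5000π.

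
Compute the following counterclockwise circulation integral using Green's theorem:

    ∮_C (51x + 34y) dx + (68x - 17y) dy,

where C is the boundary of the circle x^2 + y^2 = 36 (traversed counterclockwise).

Green's theorem converts the closed line integral into a double integral over the enclosed region D:

    ∮_C P dx + Q dy = ∬_D (∂Q/∂x - ∂P/∂y) dA.

Here P = 51x + 34y, Q = 68x - 17y, so

    ∂Q/∂x = 68,    ∂P/∂y = 34,
    ∂Q/∂x - ∂P/∂y = 34.

D is the region x^2 + y^2 ≤ 36. Evaluating the double integral:

In polar coordinates (x = r cos θ, y = r sin θ, dA = r dr dθ) the integrand becomes 34, so

    ∬_D (34) dA = ∫_0^{2π} ∫_0^{6} (34) · r dr dθ.

Inner (r from 0 to 6): 612.
Outer (θ from 0 to 2π): 1224π.

Therefore ∮_C P dx + Q dy = 1224π.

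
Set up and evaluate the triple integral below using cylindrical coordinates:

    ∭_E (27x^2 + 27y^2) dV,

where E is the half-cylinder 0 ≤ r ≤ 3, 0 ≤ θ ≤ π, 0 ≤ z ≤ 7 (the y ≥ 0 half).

In cylindrical coordinates, x = r cos(θ), y = r sin(θ), z = z, and dV = r dr dθ dz.

The integrand becomes 27r^2, so

    ∭_E (27x^2 + 27y^2) dV = ∫_{0}^{π} ∫_{0}^{3} ∫_{0}^{7} (27r^2) · r dz dr dθ.

Inner (z): 189r^3.
Middle (r from 0 to 3): 15309/4.
Outer (θ): 15309π/4.

Therefore the triple integral equals 15309π/4.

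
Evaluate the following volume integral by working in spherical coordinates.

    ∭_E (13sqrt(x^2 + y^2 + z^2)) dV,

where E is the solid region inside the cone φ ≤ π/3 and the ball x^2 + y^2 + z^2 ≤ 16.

In spherical coordinates, x = ρ sin(φ) cos(θ), y = ρ sin(φ) sin(θ), z = ρ cos(φ), and dV = ρ^2 sin(φ) dρ dφ dθ.

The integrand becomes 13ρ, so

    ∭_E (13sqrt(x^2 + y^2 + z^2)) dV = ∫_{0}^{2π} ∫_{0}^{π/3} ∫_{0}^{4} (13ρ) · ρ^2 sin(φ) dρ dφ dθ.

Inner (ρ): 832sin(φ).
Middle (φ): 416.
Outer (θ): 832π.

Therefore the triple integral equals 832π.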